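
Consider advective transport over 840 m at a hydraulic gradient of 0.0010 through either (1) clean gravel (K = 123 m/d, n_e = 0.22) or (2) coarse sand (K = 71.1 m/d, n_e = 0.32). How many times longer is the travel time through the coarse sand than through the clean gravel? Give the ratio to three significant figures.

Unit 1 (clean gravel): v = 123×0.0010/0.22 = 0.5591 m/d, t = 840/0.5591 = 1502 d
Unit 2 (coarse sand): v = 71.1×0.0010/0.32 = 0.2222 m/d, t = 840/0.2222 = 3781 d
t(coarse sand) / t(clean gravel) = 3781/1502 = 2.52

2.52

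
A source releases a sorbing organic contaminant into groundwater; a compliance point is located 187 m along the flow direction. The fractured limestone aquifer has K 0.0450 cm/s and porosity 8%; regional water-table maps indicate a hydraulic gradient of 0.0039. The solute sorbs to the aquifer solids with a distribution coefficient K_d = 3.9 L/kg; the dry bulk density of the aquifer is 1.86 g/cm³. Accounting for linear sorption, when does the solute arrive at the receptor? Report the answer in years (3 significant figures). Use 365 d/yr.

K = 0.0450 cm/s × 864 = 38.88 m/d
Darcy flux q = K·i = 38.88 × 0.0039 = 0.1516 m/d
v = Ki/n = 38.88·0.0039/0.08 = 1.895 m/d
Retardation R = 1 + ρ_b·K_d/n = 1 + 1.86×3.9/0.08 = 91.68
Contaminant velocity v_c = v/R = 1.895/91.68 = 0.02068 m/d
t = L/v_c = 187/0.02068 = 9045 d
   = 9045/365 = 24.8 yr

24.8 years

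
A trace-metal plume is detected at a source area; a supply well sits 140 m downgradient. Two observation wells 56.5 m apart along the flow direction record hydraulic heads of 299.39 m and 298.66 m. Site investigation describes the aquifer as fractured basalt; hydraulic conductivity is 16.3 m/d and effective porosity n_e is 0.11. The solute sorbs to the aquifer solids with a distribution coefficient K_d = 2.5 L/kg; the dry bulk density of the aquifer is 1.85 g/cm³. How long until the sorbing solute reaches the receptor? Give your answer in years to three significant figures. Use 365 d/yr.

8.62 years

Hydraulic gradient i = (299.39 − 298.66) / 56.5 = 0.73 / 56.5 = 0.01292
q = Ki = 16.3 × 0.01292 = 0.2106 m/d
v_s = q/n_e = 0.2106/0.11 = 1.915 m/d
Retardation R = 1 + ρ_b·K_d/n = 1 + 1.85×2.5/0.11 = 43.05
Contaminant velocity v_c = v/R = 1.915/43.05 = 0.04448 m/d
t = L/v_c = 140/0.04448 = 3148 d
   = 3148/365 = 8.62 yr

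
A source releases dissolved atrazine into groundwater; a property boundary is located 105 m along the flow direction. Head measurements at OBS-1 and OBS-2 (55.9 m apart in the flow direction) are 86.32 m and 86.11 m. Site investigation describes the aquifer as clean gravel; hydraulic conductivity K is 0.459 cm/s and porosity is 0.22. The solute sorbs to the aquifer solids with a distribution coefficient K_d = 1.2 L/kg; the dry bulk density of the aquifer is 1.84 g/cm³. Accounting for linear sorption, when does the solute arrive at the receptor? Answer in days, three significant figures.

Hydraulic gradient i = (86.32 − 86.11) / 55.9 = 0.21 / 55.9 = 0.003757
K = 0.459 cm/s × 864 = 396.6 m/d
Darcy flux q = K·i = 396.6 × 0.003757 = 1.490 m/d
v = Ki/n = 396.6·0.003757/0.22 = 6.772 m/d
Retardation R = 1 + ρ_b·K_d/n = 1 + 1.84×1.2/0.22 = 11.04
Contaminant velocity v_c = v/R = 6.772/11.04 = 0.6136 m/d
t = L/v_c = 105/0.6136 = 171.1 d

171 days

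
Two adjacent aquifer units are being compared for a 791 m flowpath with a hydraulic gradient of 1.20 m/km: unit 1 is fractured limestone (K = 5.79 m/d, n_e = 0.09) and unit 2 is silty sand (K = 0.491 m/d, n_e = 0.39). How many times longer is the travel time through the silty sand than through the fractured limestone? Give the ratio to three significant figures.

51.1

Unit 1 (fractured limestone): v = 5.79×0.0012/0.09 = 0.07720 m/d, t = 791/0.07720 = 10250 d
Unit 2 (silty sand): v = 0.491×0.0012/0.39 = 0.001511 m/d, t = 791/0.001511 = 523600 d
t(silty sand) / t(fractured limestone) = 523600/10250 = 51.1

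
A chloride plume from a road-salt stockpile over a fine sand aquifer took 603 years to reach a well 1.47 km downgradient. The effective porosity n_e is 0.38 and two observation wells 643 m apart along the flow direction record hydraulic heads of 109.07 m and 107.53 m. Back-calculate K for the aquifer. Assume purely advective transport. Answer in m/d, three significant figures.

Hydraulic gradient i = (109.07 − 107.53) / 643 = 1.54 / 643 = 0.002395
t = 603 years = 220100 d
L = 1.47 km = 1470 m
v = L / t = 1470 / 220100 = 0.006679 m/d
K = v · n / i = 0.006679 × 0.38 / 0.002395 = 1.06 m/d

1.06 m/d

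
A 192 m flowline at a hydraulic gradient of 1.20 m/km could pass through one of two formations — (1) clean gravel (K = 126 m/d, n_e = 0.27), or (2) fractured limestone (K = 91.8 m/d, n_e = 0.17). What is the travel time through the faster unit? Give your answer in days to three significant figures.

296 days

Unit 1 (clean gravel): v = 126×0.0012/0.27 = 0.5600 m/d, t = 192/0.5600 = 342.9 d
Unit 2 (fractured limestone): v = 91.8×0.0012/0.17 = 0.6480 m/d, t = 192/0.6480 = 296.3 d
Faster unit: t = 296 d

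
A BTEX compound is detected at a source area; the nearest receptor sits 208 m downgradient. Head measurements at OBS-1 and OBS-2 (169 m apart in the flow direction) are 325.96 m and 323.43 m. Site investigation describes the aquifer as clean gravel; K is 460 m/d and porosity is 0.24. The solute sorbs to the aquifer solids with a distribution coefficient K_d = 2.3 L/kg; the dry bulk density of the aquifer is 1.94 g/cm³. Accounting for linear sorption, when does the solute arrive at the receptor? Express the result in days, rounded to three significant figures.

142 days

Hydraulic gradient i = (325.96 − 323.43) / 169 = 2.53 / 169 = 0.01497
q = Ki = 460 × 0.01497 = 6.886 m/d
Seepage velocity v = q / n = 6.886 / 0.24 = 28.69 m/d
Retardation R = 1 + ρ_b·K_d/n = 1 + 1.94×2.3/0.24 = 19.59
Contaminant velocity v_c = v/R = 28.69/19.59 = 1.465 m/d
t = L/v_c = 208/1.465 = 142.0 d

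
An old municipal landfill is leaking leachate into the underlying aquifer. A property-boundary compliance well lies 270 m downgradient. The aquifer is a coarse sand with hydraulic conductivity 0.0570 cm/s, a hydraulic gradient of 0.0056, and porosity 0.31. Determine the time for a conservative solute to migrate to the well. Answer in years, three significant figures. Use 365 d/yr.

0.831 years

K = 0.0570 cm/s × 864 = 49.25 m/d
Specific discharge q = 49.25 × 0.0056 = 0.2758 m/d
v = Ki/n = 49.25·0.0056/0.31 = 0.8896 m/d
t = L / v = 270 / 0.8896 = 303.5 d
   = 303.5 / 365 = 0.831 yr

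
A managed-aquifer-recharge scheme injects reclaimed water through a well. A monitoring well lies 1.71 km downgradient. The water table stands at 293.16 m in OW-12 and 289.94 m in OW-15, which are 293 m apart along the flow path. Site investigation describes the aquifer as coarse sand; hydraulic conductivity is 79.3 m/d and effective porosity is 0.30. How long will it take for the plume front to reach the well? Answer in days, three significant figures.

589 days

Hydraulic gradient i = (293.16 − 289.94) / 293 = 3.22 / 293 = 0.01099
Darcy flux q = K·i = 79.3 × 0.01099 = 0.8715 m/d
Average linear velocity = 0.8715 / 0.30 = 2.905 m/d
L = 1.71 km = 1710 m
t = L / v = 1710 / 2.905 = 588.6 d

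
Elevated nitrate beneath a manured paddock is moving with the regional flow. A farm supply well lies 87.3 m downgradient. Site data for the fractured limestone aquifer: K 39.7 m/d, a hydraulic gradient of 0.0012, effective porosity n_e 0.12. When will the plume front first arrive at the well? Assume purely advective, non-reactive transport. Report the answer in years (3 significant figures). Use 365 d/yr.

0.602 years

q = Ki = 39.7 × 0.0012 = 0.04764 m/d
v_s = q/n_e = 0.04764/0.12 = 0.3970 m/d
t = L / v = 87.3 / 0.3970 = 219.9 d
   = 219.9 / 365 = 0.602 yr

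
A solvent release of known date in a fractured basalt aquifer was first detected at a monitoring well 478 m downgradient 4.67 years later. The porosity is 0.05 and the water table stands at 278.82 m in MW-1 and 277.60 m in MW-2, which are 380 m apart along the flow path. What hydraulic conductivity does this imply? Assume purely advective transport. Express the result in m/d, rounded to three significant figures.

4.37 m/d

Hydraulic gradient i = (278.82 − 277.60) / 380 = 1.22 / 380 = 0.003211
t = 4.67 years = 1705 d
v = L / t = 478 / 1705 = 0.2804 m/d
K = v · n / i = 0.2804 × 0.05 / 0.003211 = 4.37 m/d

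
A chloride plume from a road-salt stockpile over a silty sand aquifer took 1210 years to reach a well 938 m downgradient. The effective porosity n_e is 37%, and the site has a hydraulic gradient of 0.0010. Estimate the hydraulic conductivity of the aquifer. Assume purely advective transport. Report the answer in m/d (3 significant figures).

t = 1210 years = 441700 d
v = L / t = 938 / 441700 = 0.002124 m/d
K = v · n / i = 0.002124 × 0.37 / 0.0010 = 0.786 m/d

0.786 m/d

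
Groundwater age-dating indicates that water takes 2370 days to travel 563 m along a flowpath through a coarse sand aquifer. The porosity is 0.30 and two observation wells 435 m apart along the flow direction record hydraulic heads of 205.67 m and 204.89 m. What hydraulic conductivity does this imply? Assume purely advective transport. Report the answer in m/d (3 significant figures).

Hydraulic gradient i = (205.67 − 204.89) / 435 = 0.78 / 435 = 0.001793
v = L / t = 563 / 2370 = 0.2376 m/d
K = v · n / i = 0.2376 × 0.30 / 0.001793 = 39.7 m/d

39.7 m/d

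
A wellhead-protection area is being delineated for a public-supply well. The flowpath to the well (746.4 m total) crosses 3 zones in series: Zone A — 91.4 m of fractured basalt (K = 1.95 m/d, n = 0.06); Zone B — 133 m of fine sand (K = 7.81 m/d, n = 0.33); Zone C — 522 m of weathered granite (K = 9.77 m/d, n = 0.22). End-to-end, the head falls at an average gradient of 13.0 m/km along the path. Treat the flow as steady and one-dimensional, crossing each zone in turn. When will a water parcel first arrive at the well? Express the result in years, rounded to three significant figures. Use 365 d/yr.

For zones in series the flux q is common to all zones; the equivalent conductivity is the harmonic (thickness-weighted) mean, K_eq = L_total / Σ(L_j/K_j).
Σ(L/K) = 91.4/1.95 + 133/7.81 + 522/9.77 = 46.87 + 17.03 + 53.43 = 117.3 d
K_eq = L_total / Σ(L/K) = 746.4 / 117.3 = 6.362 m/d
q = K_eq · i = 6.362 × 0.013 = 0.08270 m/d (same in every zone)
Zone A: v = q/n = 0.08270/0.06 = 1.378 m/d → t_A = 91.4/1.378 = 66.31 d
Zone B: v = q/n = 0.08270/0.33 = 0.2506 m/d → t_B = 133/0.2506 = 530.7 d
Zone C: v = q/n = 0.08270/0.22 = 0.3759 m/d → t_C = 522/0.3759 = 1389 d
Total t = 66.31 + 530.7 + 1389 = 1986 d
   = 1986 / 365 = 5.44 yr

5.44 years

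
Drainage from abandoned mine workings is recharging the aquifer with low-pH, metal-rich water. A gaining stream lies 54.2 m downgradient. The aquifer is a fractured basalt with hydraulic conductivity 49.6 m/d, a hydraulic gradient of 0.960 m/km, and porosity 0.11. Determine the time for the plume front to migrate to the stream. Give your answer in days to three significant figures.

Darcy flux q = K·i = 49.6 × 9.6e-4 = 0.04762 m/d
Average linear velocity = 0.04762 / 0.11 = 0.4329 m/d
t = L / v = 54.2 / 0.4329 = 125.2 d

125 days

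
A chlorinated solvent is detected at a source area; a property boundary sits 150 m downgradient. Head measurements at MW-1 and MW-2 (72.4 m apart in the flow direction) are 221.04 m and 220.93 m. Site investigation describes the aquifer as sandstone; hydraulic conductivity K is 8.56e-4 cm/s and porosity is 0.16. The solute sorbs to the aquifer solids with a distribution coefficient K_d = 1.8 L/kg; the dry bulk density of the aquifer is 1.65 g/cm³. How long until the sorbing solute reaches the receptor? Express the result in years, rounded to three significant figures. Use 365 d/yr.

1140 years

Hydraulic gradient i = (221.04 − 220.93) / 72.4 = 0.11 / 72.4 = 0.001519
K = 8.56e-4 cm/s × 864 = 0.7396 m/d
Specific discharge q = 0.7396 × 0.001519 = 0.001124 m/d
Seepage velocity v = q / n = 0.001124 / 0.16 = 0.007023 m/d
Retardation R = 1 + ρ_b·K_d/n = 1 + 1.65×1.8/0.16 = 19.56
Contaminant velocity v_c = v/R = 0.007023/19.56 = 3.590e-4 m/d
t = L/v_c = 150/3.590e-4 = 417800 d
   = 417800/365 = 1140 yr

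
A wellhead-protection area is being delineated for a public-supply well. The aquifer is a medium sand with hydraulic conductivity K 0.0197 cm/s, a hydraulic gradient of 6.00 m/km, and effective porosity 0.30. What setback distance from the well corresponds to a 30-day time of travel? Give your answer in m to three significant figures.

K = 0.0197 cm/s × 864 = 17.02 m/d
Specific discharge q = 17.02 × 0.0060 = 0.1021 m/d
Average linear velocity = 0.1021 / 0.30 = 0.3404 m/d
L = v × T = 0.3404 × 30 = 10.21 m

10.2 m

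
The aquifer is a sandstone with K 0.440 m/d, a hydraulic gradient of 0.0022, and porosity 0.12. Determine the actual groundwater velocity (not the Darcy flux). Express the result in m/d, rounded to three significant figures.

0.00807 m/d

q = Ki = 0.440 × 0.0022 = 9.680e-4 m/d
v_s = q/n_e = 9.680e-4/0.12 = 0.008067 m/d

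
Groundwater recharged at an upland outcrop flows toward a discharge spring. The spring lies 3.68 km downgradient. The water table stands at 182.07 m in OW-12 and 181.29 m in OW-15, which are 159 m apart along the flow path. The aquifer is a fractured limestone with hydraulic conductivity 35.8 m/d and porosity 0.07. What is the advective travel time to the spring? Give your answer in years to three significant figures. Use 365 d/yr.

Hydraulic gradient i = (182.07 − 181.29) / 159 = 0.78 / 159 = 0.004906
Specific discharge q = 35.8 × 0.004906 = 0.1756 m/d
Seepage velocity v = q / n = 0.1756 / 0.07 = 2.509 m/d
L = 3.68 km = 3680 m
t = L / v = 3680 / 2.509 = 1467 d
   = 1467 / 365 = 4.02 yr

4.02 years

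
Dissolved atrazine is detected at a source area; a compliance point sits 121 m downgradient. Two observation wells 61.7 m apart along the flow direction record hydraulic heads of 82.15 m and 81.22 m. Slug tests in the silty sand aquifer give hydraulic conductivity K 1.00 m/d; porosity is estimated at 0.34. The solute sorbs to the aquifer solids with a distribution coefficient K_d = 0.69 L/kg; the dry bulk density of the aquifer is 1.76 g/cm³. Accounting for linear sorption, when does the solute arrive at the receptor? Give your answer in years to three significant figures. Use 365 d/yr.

Hydraulic gradient i = (82.15 − 81.22) / 61.7 = 0.93 / 61.7 = 0.01507
Specific discharge q = 1.00 × 0.01507 = 0.01507 m/d
Average linear velocity = 0.01507 / 0.34 = 0.04433 m/d
Retardation R = 1 + ρ_b·K_d/n = 1 + 1.76×0.69/0.34 = 4.572
Contaminant velocity v_c = v/R = 0.04433/4.572 = 0.009697 m/d
t = L/v_c = 121/0.009697 = 12480 d
   = 12480/365 = 34.2 yr

34.2 years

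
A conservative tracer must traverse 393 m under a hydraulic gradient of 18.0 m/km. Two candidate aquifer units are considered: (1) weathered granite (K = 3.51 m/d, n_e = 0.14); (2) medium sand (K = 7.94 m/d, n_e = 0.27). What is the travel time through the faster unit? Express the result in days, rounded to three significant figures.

742 days

Unit 1 (weathered granite): v = 3.51×0.018/0.14 = 0.4513 m/d, t = 393/0.4513 = 870.8 d
Unit 2 (medium sand): v = 7.94×0.018/0.27 = 0.5293 m/d, t = 393/0.5293 = 742.4 d
Faster unit: t = 742 d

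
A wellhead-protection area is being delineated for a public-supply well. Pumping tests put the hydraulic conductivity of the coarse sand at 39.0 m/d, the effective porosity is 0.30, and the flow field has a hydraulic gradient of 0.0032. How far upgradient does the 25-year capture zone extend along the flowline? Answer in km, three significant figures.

q = Ki = 39.0 × 0.0032 = 0.1248 m/d
v_s = q/n_e = 0.1248/0.30 = 0.4160 m/d
T = 25 yr × 365 = 9125 d
L = v × T = 0.4160 × 9125 = 3796 m
   = 3.80 km

3.80 km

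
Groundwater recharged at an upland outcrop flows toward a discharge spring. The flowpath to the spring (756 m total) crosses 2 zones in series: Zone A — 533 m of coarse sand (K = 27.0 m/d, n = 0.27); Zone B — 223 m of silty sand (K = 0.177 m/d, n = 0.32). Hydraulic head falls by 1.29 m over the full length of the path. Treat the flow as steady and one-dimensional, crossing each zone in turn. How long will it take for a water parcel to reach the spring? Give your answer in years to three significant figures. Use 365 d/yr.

585 years

Continuity: the same q passes through each zone, so ΔH = q·Σ(L_j/K_j) — the zones act as resistances in series.
Σ(L/K) = 533/27.0 + 223/0.177 = 19.74 + 1260 = 1280 d
q = ΔH / Σ(L/K) = 1.29 / 1280 = 0.001008 m/d (same in every zone)
Zone A: v = q/n = 0.001008/0.27 = 0.003734 m/d → t_A = 533/0.003734 = 142800 d
Zone B: v = q/n = 0.001008/0.32 = 0.003150 m/d → t_B = 223/0.003150 = 70790 d
Total t = 142800 + 70790 = 213500 d
   = 213500 / 365 = 585 yr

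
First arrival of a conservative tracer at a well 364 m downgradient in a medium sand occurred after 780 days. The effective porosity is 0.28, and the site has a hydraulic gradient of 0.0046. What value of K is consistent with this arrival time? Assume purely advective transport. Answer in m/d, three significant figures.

v = L / t = 364 / 780 = 0.4667 m/d
K = v · n / i = 0.4667 × 0.28 / 0.0046 = 28.4 m/d

28.4 m/d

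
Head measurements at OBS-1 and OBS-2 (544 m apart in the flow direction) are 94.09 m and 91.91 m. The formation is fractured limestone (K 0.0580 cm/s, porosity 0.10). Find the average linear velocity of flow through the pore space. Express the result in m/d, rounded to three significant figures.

2.01 m/d

Hydraulic gradient i = (94.09 − 91.91) / 544 = 2.18 / 544 = 0.004007
K = 0.0580 cm/s × 864 = 50.11 m/d
q = Ki = 50.11 × 0.004007 = 0.2008 m/d
Average linear velocity = 0.2008 / 0.10 = 2.008 m/d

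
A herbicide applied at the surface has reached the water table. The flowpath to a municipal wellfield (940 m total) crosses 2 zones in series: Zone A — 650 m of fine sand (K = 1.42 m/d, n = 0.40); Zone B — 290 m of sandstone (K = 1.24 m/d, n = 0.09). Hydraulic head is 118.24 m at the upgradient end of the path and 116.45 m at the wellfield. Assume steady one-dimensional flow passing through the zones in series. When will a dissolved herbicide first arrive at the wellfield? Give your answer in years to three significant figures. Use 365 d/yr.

Total head drop ΔH = 118.24 − 116.45 = 1.79 m
Continuity: the same q passes through each zone, so ΔH = q·Σ(L_j/K_j) — the zones act as resistances in series.
Σ(L/K) = 650/1.42 + 290/1.24 = 457.7 + 233.9 = 691.6 d
q = ΔH / Σ(L/K) = 1.79 / 691.6 = 0.002588 m/d (same in every zone)
Zone A: v = q/n = 0.002588/0.40 = 0.006470 m/d → t_A = 650/0.006470 = 100500 d
Zone B: v = q/n = 0.002588/0.09 = 0.02876 m/d → t_B = 290/0.02876 = 10080 d
Total t = 100500 + 10080 = 110500 d
   = 110500 / 365 = 303 yr

303 years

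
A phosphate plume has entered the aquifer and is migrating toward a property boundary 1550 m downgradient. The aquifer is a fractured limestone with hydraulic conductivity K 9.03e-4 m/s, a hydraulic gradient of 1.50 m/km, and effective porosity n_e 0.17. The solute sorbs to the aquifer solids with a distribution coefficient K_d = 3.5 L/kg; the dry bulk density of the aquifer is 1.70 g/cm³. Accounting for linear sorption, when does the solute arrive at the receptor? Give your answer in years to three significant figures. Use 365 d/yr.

K = 9.03e-4 m/s × 86400 s/d = 78.02 m/d
Specific discharge q = 78.02 × 0.0015 = 0.1170 m/d
v = Ki/n = 78.02·0.0015/0.17 = 0.6884 m/d
Retardation R = 1 + ρ_b·K_d/n = 1 + 1.70×3.5/0.17 = 36.00
Contaminant velocity v_c = v/R = 0.6884/36.00 = 0.01912 m/d
t = L/v_c = 1550/0.01912 = 81060 d
   = 81060/365 = 222 yr

222 years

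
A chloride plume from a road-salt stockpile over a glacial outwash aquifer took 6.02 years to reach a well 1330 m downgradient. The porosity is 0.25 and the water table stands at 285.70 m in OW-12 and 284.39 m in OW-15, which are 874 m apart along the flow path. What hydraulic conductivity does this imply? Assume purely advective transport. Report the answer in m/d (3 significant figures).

Hydraulic gradient i = (285.70 − 284.39) / 874 = 1.31 / 874 = 0.001499
t = 6.02 years = 2197 d
v = L / t = 1330 / 2197 = 0.6053 m/d
K = v · n / i = 0.6053 × 0.25 / 0.001499 = 101 m/d

101 m/d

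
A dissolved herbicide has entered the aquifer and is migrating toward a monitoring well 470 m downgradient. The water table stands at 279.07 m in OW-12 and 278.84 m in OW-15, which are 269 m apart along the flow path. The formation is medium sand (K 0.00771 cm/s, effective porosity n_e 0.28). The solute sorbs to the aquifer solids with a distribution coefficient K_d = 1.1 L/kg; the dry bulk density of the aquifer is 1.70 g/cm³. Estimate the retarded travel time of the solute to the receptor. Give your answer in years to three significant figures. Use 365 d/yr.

486 years

Hydraulic gradient i = (279.07 − 278.84) / 269 = 0.23 / 269 = 8.550e-4
K = 0.00771 cm/s × 864 = 6.661 m/d
Darcy flux q = K·i = 6.661 × 8.550e-4 = 0.005696 m/d
Seepage velocity v = q / n = 0.005696 / 0.28 = 0.02034 m/d
Retardation R = 1 + ρ_b·K_d/n = 1 + 1.70×1.1/0.28 = 7.679
Contaminant velocity v_c = v/R = 0.02034/7.679 = 0.002649 m/d
t = L/v_c = 470/0.002649 = 177400 d
   = 177400/365 = 486 yr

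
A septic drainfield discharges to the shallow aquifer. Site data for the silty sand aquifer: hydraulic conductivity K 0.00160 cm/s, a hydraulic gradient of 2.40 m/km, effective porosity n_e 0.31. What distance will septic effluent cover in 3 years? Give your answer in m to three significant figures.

11.7 m

K = 0.00160 cm/s × 864 = 1.382 m/d
Specific discharge q = 1.382 × 0.0024 = 0.003318 m/d
Average linear velocity = 0.003318 / 0.31 = 0.01070 m/d
T = 3 yr × 365 = 1095 d
L = v × T = 0.01070 × 1095 = 11.72 m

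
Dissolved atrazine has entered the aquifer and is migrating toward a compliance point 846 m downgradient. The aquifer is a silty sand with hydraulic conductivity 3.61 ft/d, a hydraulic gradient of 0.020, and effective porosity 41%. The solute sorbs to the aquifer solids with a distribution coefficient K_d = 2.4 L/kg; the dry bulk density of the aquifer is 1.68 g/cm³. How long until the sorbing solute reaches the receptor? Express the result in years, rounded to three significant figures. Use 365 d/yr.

468 years

K = 3.61 ft/d × 0.3048 = 1.100 m/d
q = Ki = 1.100 × 0.020 = 0.02201 m/d
Seepage velocity v = q / n = 0.02201 / 0.41 = 0.05367 m/d
Retardation R = 1 + ρ_b·K_d/n = 1 + 1.68×2.4/0.41 = 10.83
Contaminant velocity v_c = v/R = 0.05367/10.83 = 0.004954 m/d
t = L/v_c = 846/0.004954 = 170800 d
   = 170800/365 = 468 yr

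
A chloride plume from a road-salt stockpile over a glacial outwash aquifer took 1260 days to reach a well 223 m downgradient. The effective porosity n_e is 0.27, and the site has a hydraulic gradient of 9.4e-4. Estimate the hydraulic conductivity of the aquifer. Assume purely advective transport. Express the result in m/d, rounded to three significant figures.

v = L / t = 223 / 1260 = 0.1770 m/d
K = v · n / i = 0.1770 × 0.27 / 9.4e-4 = 50.8 m/d

50.8 m/d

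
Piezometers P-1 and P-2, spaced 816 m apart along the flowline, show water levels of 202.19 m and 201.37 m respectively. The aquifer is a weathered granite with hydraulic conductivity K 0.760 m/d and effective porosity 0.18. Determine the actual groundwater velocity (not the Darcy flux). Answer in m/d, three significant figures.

Hydraulic gradient i = (202.19 − 201.37) / 816 = 0.82 / 816 = 0.001005
q = Ki = 0.760 × 0.001005 = 7.637e-4 m/d
v = Ki/n = 0.760·0.001005/0.18 = 0.004243 m/d

0.00424 m/d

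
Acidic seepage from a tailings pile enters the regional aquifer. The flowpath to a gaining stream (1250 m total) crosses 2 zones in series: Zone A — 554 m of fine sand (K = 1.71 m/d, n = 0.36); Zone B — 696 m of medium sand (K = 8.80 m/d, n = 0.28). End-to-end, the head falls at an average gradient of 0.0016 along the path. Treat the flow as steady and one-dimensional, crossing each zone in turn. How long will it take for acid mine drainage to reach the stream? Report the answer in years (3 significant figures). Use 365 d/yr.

218 years

For zones in series the flux q is common to all zones; the equivalent conductivity is the harmonic (thickness-weighted) mean, K_eq = L_total / Σ(L_j/K_j).
Σ(L/K) = 554/1.71 + 696/8.80 = 324.0 + 79.09 = 403.1 d
K_eq = L_total / Σ(L/K) = 1250 / 403.1 = 3.101 m/d
q = K_eq · i = 3.101 × 0.0016 = 0.004962 m/d (same in every zone)
Zone A: v = q/n = 0.004962/0.36 = 0.01378 m/d → t_A = 554/0.01378 = 40190 d
Zone B: v = q/n = 0.004962/0.28 = 0.01772 m/d → t_B = 696/0.01772 = 39270 d
Total t = 40190 + 39270 = 79470 d
   = 79470 / 365 = 218 yr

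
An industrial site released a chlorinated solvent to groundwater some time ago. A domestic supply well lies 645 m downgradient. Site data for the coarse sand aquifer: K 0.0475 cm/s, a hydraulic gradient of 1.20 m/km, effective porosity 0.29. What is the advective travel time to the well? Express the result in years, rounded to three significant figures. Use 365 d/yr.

K = 0.0475 cm/s × 864 = 41.04 m/d
Specific discharge q = 41.04 × 0.0012 = 0.04925 m/d
Average linear velocity = 0.04925 / 0.29 = 0.1698 m/d
t = L / v = 645 / 0.1698 = 3798 d
   = 3798 / 365 = 10.4 yr

10.4 years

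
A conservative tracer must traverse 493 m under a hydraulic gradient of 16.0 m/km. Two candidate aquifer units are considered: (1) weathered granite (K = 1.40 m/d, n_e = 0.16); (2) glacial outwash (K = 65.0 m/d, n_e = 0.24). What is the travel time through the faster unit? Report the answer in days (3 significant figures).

114 days

Unit 1 (weathered granite): v = 1.40×0.016/0.16 = 0.1400 m/d, t = 493/0.1400 = 3521 d
Unit 2 (glacial outwash): v = 65.0×0.016/0.24 = 4.333 m/d, t = 493/4.333 = 113.8 d
Faster unit: t = 114 d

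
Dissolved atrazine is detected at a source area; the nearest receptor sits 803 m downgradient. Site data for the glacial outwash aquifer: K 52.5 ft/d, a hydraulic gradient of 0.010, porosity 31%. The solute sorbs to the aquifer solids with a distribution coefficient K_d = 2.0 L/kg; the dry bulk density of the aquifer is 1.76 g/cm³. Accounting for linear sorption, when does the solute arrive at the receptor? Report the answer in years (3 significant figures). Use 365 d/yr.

K = 52.5 ft/d × 0.3048 = 16.00 m/d
q = Ki = 16.00 × 0.010 = 0.1600 m/d
v = Ki/n = 16.00·0.010/0.31 = 0.5162 m/d
Retardation R = 1 + ρ_b·K_d/n = 1 + 1.76×2.0/0.31 = 12.35
Contaminant velocity v_c = v/R = 0.5162/12.35 = 0.04178 m/d
t = L/v_c = 803/0.04178 = 19220 d
   = 19220/365 = 52.7 yr

52.7 years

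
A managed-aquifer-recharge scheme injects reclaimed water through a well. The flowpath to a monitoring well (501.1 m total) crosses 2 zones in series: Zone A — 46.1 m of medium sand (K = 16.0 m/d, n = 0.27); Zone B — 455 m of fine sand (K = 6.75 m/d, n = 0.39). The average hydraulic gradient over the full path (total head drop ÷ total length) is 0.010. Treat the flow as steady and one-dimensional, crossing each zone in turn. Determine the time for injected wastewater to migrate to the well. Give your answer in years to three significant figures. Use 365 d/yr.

Steady 1-D flow in series ⇒ the Darcy flux q is identical in every zone and the zone head losses add (resistances L/K in series).
Σ(L/K) = 46.1/16.0 + 455/6.75 = 2.881 + 67.41 = 70.29 d
K_eq = L_total / Σ(L/K) = 501.1 / 70.29 = 7.129 m/d
q = K_eq · i = 7.129 × 0.010 = 0.07129 m/d (same in every zone)
Zone A: v = q/n = 0.07129/0.27 = 0.2640 m/d → t_A = 46.1/0.2640 = 174.6 d
Zone B: v = q/n = 0.07129/0.39 = 0.1828 m/d → t_B = 455/0.1828 = 2489 d
Total t = 174.6 + 2489 = 2664 d
   = 2664 / 365 = 7.30 yr

7.30 years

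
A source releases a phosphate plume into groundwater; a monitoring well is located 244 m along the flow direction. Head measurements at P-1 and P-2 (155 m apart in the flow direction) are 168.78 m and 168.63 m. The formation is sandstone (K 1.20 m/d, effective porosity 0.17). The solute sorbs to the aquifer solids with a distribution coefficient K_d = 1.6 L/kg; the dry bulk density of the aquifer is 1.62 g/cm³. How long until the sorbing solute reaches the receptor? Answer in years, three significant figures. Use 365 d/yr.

Hydraulic gradient i = (168.78 − 168.63) / 155 = 0.15 / 155 = 9.677e-4
Darcy flux q = K·i = 1.20 × 9.677e-4 = 0.001161 m/d
Average linear velocity = 0.001161 / 0.17 = 0.006831 m/d
Retardation R = 1 + ρ_b·K_d/n = 1 + 1.62×1.6/0.17 = 16.25
Contaminant velocity v_c = v/R = 0.006831/16.25 = 4.205e-4 m/d
t = L/v_c = 244/4.205e-4 = 580300 d
   = 580300/365 = 1590 yr

1590 years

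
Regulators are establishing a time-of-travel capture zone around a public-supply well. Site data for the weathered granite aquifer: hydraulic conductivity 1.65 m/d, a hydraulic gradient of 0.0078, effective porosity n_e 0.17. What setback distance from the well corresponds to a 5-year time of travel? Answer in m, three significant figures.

Specific discharge q = 1.65 × 0.0078 = 0.01287 m/d
v_s = q/n_e = 0.01287/0.17 = 0.07571 m/d
T = 5 yr × 365 = 1825 d
L = v × T = 0.07571 × 1825 = 138.2 m

138 m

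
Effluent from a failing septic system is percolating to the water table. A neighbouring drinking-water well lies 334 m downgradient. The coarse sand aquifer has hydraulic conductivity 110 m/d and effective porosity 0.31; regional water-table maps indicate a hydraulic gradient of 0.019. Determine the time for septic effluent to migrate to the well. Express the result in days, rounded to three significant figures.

49.5 days

Specific discharge q = 110 × 0.019 = 2.090 m/d
Average linear velocity = 2.090 / 0.31 = 6.742 m/d
t = L / v = 334 / 6.742 = 49.54 d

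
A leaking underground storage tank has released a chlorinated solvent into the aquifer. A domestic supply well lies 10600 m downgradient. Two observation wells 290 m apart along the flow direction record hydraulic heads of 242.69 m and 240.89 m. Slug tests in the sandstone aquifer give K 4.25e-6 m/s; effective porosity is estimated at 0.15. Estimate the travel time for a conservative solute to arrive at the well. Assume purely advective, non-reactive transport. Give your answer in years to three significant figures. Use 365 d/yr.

Hydraulic gradient i = (242.69 − 240.89) / 290 = 1.80 / 290 = 0.006207
K = 4.25e-6 m/s × 86400 s/d = 0.3672 m/d
Darcy flux q = K·i = 0.3672 × 0.006207 = 0.002279 m/d
v = Ki/n = 0.3672·0.006207/0.15 = 0.01519 m/d
t = L / v = 10600 / 0.01519 = 697600 d
   = 697600 / 365 = 1910 yr

1910 years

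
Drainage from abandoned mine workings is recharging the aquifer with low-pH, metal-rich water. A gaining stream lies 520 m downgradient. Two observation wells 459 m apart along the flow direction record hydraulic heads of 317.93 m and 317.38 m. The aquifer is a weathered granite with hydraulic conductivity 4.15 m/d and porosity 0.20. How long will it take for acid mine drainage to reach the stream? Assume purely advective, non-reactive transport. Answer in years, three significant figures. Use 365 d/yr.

57.3 years

Hydraulic gradient i = (317.93 − 317.38) / 459 = 0.55 / 459 = 0.001198
Darcy flux q = K·i = 4.15 × 0.001198 = 0.004973 m/d
Average linear velocity = 0.004973 / 0.20 = 0.02486 m/d
t = L / v = 520 / 0.02486 = 20910 d
   = 20910 / 365 = 57.3 yr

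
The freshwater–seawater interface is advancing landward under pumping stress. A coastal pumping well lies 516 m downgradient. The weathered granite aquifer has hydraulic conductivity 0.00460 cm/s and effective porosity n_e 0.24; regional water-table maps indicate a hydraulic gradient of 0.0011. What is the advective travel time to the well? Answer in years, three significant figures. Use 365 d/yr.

77.6 years

K = 0.00460 cm/s × 864 = 3.974 m/d
Specific discharge q = 3.974 × 0.0011 = 0.004372 m/d
v = Ki/n = 3.974·0.0011/0.24 = 0.01822 m/d
t = L / v = 516 / 0.01822 = 28330 d
   = 28330 / 365 = 77.6 yr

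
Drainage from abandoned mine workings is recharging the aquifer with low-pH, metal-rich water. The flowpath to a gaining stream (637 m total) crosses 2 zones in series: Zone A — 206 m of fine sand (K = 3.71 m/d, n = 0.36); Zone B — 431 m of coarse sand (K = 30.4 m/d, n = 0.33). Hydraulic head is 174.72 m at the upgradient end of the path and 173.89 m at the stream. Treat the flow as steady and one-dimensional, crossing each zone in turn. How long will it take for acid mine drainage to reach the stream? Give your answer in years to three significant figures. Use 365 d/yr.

49.8 years

Total head drop ΔH = 174.72 − 173.89 = 0.83 m
Steady 1-D flow in series ⇒ the Darcy flux q is identical in every zone and the zone head losses add (resistances L/K in series).
Σ(L/K) = 206/3.71 + 431/30.4 = 55.53 + 14.18 = 69.70 d
q = ΔH / Σ(L/K) = 0.83 / 69.70 = 0.01191 m/d (same in every zone)
Zone A: v = q/n = 0.01191/0.36 = 0.03308 m/d → t_A = 206/0.03308 = 6228 d
Zone B: v = q/n = 0.01191/0.33 = 0.03608 m/d → t_B = 431/0.03608 = 11940 d
Total t = 6228 + 11940 = 18170 d
   = 18170 / 365 = 49.8 yr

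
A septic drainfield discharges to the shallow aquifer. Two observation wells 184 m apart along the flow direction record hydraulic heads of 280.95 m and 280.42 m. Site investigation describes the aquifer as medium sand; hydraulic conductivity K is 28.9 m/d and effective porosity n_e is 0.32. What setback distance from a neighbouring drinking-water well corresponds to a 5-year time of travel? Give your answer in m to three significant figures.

Hydraulic gradient i = (280.95 − 280.42) / 184 = 0.53 / 184 = 0.002880
Specific discharge q = 28.9 × 0.002880 = 0.08324 m/d
v = Ki/n = 28.9·0.002880/0.32 = 0.2601 m/d
T = 5 yr × 365 = 1825 d
L = v × T = 0.2601 × 1825 = 474.8 m

475 m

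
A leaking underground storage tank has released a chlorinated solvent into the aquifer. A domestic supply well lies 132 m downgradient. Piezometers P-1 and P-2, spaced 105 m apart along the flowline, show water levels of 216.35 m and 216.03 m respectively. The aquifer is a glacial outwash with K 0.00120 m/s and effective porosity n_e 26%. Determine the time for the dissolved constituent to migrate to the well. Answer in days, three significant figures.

Hydraulic gradient i = (216.35 − 216.03) / 105 = 0.32 / 105 = 0.003048
K = 0.00120 m/s × 86400 s/d = 103.7 m/d
Specific discharge q = 103.7 × 0.003048 = 0.3160 m/d
Average linear velocity = 0.3160 / 0.26 = 1.215 m/d
t = L / v = 132 / 1.215 = 108.6 d

109 days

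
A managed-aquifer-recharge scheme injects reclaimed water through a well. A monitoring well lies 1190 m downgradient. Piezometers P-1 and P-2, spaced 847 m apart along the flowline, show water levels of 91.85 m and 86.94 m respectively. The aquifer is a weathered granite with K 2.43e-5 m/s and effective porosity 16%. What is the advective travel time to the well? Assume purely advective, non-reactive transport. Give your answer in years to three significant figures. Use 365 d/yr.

42.9 years

Hydraulic gradient i = (91.85 − 86.94) / 847 = 4.91 / 847 = 0.005797
K = 2.43e-5 m/s × 86400 s/d = 2.100 m/d
Darcy flux q = K·i = 2.100 × 0.005797 = 0.01217 m/d
Seepage velocity v = q / n = 0.01217 / 0.16 = 0.07607 m/d
t = L / v = 1190 / 0.07607 = 15640 d
   = 15640 / 365 = 42.9 yr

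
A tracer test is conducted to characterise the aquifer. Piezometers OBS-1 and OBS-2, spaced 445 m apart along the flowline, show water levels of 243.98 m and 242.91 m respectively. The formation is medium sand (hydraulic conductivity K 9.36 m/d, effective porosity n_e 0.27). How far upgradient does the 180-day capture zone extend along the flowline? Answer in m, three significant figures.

15.0 m

Hydraulic gradient i = (243.98 − 242.91) / 445 = 1.07 / 445 = 0.002404
Specific discharge q = 9.36 × 0.002404 = 0.02251 m/d
Average linear velocity = 0.02251 / 0.27 = 0.08336 m/d
L = v × T = 0.08336 × 180 = 15.00 m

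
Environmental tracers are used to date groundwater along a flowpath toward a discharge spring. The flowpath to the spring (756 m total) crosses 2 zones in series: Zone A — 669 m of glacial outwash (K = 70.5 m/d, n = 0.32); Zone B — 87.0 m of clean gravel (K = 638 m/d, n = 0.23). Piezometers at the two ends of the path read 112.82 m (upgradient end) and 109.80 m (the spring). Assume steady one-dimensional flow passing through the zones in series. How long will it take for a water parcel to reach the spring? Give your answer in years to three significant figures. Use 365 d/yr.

2.04 years

Total head drop ΔH = 112.82 − 109.80 = 3.02 m
Steady 1-D flow in series ⇒ the Darcy flux q is identical in every zone and the zone head losses add (resistances L/K in series).
Σ(L/K) = 669/70.5 + 87.0/638 = 9.489 + 0.1364 = 9.626 d
q = ΔH / Σ(L/K) = 3.02 / 9.626 = 0.3137 m/d (same in every zone)
Zone A: v = q/n = 0.3137/0.32 = 0.9804 m/d → t_A = 669/0.9804 = 682.3 d
Zone B: v = q/n = 0.3137/0.23 = 1.364 m/d → t_B = 87.0/1.364 = 63.78 d
Total t = 682.3 + 63.78 = 746.1 d
   = 746.1 / 365 = 2.04 yr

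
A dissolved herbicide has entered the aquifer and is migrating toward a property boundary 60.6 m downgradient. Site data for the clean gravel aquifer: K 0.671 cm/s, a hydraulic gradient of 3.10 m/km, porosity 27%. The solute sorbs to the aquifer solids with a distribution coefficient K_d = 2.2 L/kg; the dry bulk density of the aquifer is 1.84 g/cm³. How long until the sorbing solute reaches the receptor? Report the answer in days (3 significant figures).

146 days

K = 0.671 cm/s × 864 = 579.7 m/d
Darcy flux q = K·i = 579.7 × 0.0031 = 1.797 m/d
Seepage velocity v = q / n = 1.797 / 0.27 = 6.656 m/d
Retardation R = 1 + ρ_b·K_d/n = 1 + 1.84×2.2/0.27 = 15.99
Contaminant velocity v_c = v/R = 6.656/15.99 = 0.4162 m/d
t = L/v_c = 60.6/0.4162 = 145.6 d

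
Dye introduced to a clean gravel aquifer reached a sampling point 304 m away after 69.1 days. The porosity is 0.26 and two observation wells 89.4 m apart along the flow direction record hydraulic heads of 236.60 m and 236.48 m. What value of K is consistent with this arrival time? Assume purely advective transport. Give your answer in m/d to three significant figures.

852 m/d

Hydraulic gradient i = (236.60 − 236.48) / 89.4 = 0.12 / 89.4 = 0.001342
v = L / t = 304 / 69.1 = 4.399 m/d
K = v · n / i = 4.399 × 0.26 / 0.001342 = 852 m/d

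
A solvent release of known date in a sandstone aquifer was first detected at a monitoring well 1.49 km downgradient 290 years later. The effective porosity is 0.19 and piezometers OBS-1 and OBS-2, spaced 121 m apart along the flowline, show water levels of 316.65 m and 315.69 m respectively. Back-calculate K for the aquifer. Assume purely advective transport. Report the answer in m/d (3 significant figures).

0.337 m/d

Hydraulic gradient i = (316.65 − 315.69) / 121 = 0.96 / 121 = 0.007934
t = 290 years = 105900 d
L = 1.49 km = 1490 m
v = L / t = 1490 / 105900 = 0.01408 m/d
K = v · n / i = 0.01408 × 0.19 / 0.007934 = 0.337 m/d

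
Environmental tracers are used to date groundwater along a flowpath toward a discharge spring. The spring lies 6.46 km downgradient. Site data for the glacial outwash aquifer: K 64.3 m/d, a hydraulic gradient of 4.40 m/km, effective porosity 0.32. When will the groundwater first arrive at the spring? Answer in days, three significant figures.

Specific discharge q = 64.3 × 0.0044 = 0.2829 m/d
v_s = q/n_e = 0.2829/0.32 = 0.8841 m/d
L = 6.46 km = 6460 m
t = L / v = 6460 / 0.8841 = 7307 d

7310 days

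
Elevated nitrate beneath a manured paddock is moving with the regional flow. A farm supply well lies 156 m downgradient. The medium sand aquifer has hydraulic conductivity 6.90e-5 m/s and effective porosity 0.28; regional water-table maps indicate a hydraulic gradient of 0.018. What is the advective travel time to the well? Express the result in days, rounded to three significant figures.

K = 6.90e-5 m/s × 86400 s/d = 5.962 m/d
q = Ki = 5.962 × 0.018 = 0.1073 m/d
Seepage velocity v = q / n = 0.1073 / 0.28 = 0.3832 m/d
t = L / v = 156 / 0.3832 = 407.0 d

407 days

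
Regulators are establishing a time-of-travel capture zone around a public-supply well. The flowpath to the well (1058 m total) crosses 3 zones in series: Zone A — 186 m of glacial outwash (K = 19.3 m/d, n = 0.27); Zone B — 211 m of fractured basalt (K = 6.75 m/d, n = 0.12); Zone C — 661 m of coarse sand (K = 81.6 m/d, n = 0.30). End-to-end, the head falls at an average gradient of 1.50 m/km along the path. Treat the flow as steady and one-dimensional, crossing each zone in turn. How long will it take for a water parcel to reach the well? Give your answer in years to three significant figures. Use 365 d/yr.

Steady 1-D flow in series ⇒ the Darcy flux q is identical in every zone and the zone head losses add (resistances L/K in series).
Σ(L/K) = 186/19.3 + 211/6.75 + 661/81.6 = 9.637 + 31.26 + 8.100 = 49.00 d
K_eq = L_total / Σ(L/K) = 1058 / 49.00 = 21.59 m/d
q = K_eq · i = 21.59 × 0.0015 = 0.03239 m/d (same in every zone)
Zone A: v = q/n = 0.03239/0.27 = 0.1200 m/d → t_A = 186/0.1200 = 1550 d
Zone B: v = q/n = 0.03239/0.12 = 0.2699 m/d → t_B = 211/0.2699 = 781.7 d
Zone C: v = q/n = 0.03239/0.30 = 0.1080 m/d → t_C = 661/0.1080 = 6122 d
Total t = 1550 + 781.7 + 6122 = 8455 d
   = 8455 / 365 = 23.2 yr

23.2 years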